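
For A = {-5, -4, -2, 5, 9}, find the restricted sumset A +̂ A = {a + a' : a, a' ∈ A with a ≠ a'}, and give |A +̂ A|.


Restricted sumset: A +̂ A = {a + a' : a ∈ A, a' ∈ A, a ≠ a'}.
Equivalently, take A + A and drop any sum 2a that is achievable ONLY as a + a for a ∈ A (i.e. sums representable only with equal summands).
Enumerate pairs (a, a') with a < a' (symmetric, so each unordered pair gives one sum; this covers all a ≠ a'):
  -5 + -4 = -9
  -5 + -2 = -7
  -5 + 5 = 0
  -5 + 9 = 4
  -4 + -2 = -6
  -4 + 5 = 1
  -4 + 9 = 5
  -2 + 5 = 3
  -2 + 9 = 7
  5 + 9 = 14
Collected distinct sums: {-9, -7, -6, 0, 1, 3, 4, 5, 7, 14}
|A +̂ A| = 10
(Reference bound: |A +̂ A| ≥ 2|A| - 3 for |A| ≥ 2, with |A| = 5 giving ≥ 7.)

|A +̂ A| = 10


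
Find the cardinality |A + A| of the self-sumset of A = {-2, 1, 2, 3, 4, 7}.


A + A = {a + a' : a, a' ∈ A}; |A| = 6.
General bounds: 2|A| - 1 ≤ |A + A| ≤ |A|(|A|+1)/2, i.e. 11 ≤ |A + A| ≤ 21.
Lower bound 2|A|-1 is attained iff A is an arithmetic progression.
Enumerate sums a + a' for a ≤ a' (symmetric, so this suffices):
a = -2: -2+-2=-4, -2+1=-1, -2+2=0, -2+3=1, -2+4=2, -2+7=5
a = 1: 1+1=2, 1+2=3, 1+3=4, 1+4=5, 1+7=8
a = 2: 2+2=4, 2+3=5, 2+4=6, 2+7=9
a = 3: 3+3=6, 3+4=7, 3+7=10
a = 4: 4+4=8, 4+7=11
a = 7: 7+7=14
Distinct sums: {-4, -1, 0, 1, 2, 3, 4, 5, 6, 7, 8, 9, 10, 11, 14}
|A + A| = 15

|A + A| = 15


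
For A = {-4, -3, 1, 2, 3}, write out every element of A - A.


A - A = {a - a' : a, a' ∈ A}.
Compute a - a' for each ordered pair (a, a'):
a = -4: -4--4=0, -4--3=-1, -4-1=-5, -4-2=-6, -4-3=-7
a = -3: -3--4=1, -3--3=0, -3-1=-4, -3-2=-5, -3-3=-6
a = 1: 1--4=5, 1--3=4, 1-1=0, 1-2=-1, 1-3=-2
a = 2: 2--4=6, 2--3=5, 2-1=1, 2-2=0, 2-3=-1
a = 3: 3--4=7, 3--3=6, 3-1=2, 3-2=1, 3-3=0
Collecting distinct values (and noting 0 appears from a-a):
A - A = {-7, -6, -5, -4, -2, -1, 0, 1, 2, 4, 5, 6, 7}
|A - A| = 13

A - A = {-7, -6, -5, -4, -2, -1, 0, 1, 2, 4, 5, 6, 7}


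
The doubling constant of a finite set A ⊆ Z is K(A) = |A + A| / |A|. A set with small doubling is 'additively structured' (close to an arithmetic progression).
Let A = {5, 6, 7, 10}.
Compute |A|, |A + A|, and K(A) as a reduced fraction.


|A| = 4.
Compute A + A by enumerating all 16 pairs.
A + A = {10, 11, 12, 13, 14, 15, 16, 17, 20}, so |A + A| = 9.
K = |A + A| / |A| = 9/4 (already in lowest terms) ≈ 2.2500.
Reference: AP of size 4 gives K = 7/4 ≈ 1.7500; a fully generic set of size 4 gives K ≈ 2.5000.

|A| = 4, |A + A| = 9, K = 9/4.


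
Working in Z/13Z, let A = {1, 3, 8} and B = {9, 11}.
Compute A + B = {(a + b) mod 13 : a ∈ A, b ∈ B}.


Work in Z/13Z: reduce every sum a + b modulo 13.
Enumerate all 6 pairs:
a = 1: 1+9=10, 1+11=12
a = 3: 3+9=12, 3+11=1
a = 8: 8+9=4, 8+11=6
Distinct residues collected: {1, 4, 6, 10, 12}
|A + B| = 5 (out of 13 total residues).

A + B = {1, 4, 6, 10, 12}


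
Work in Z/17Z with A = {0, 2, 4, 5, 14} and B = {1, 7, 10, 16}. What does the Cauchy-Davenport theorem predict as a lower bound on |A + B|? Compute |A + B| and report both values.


Cauchy-Davenport: |A + B| ≥ min(p, |A| + |B| - 1) for A, B nonempty in Z/pZ.
|A| = 5, |B| = 4, p = 17.
CD lower bound = min(17, 5 + 4 - 1) = min(17, 8) = 8.
Compute A + B mod 17 directly:
a = 0: 0+1=1, 0+7=7, 0+10=10, 0+16=16
a = 2: 2+1=3, 2+7=9, 2+10=12, 2+16=1
a = 4: 4+1=5, 4+7=11, 4+10=14, 4+16=3
a = 5: 5+1=6, 5+7=12, 5+10=15, 5+16=4
a = 14: 14+1=15, 14+7=4, 14+10=7, 14+16=13
A + B = {1, 3, 4, 5, 6, 7, 9, 10, 11, 12, 13, 14, 15, 16}, so |A + B| = 14.
Verify: 14 ≥ 8? Yes ✓.

CD lower bound = 8, actual |A + B| = 14.


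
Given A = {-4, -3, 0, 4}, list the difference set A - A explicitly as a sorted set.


A - A = {a - a' : a, a' ∈ A}.
Compute a - a' for each ordered pair (a, a'):
a = -4: -4--4=0, -4--3=-1, -4-0=-4, -4-4=-8
a = -3: -3--4=1, -3--3=0, -3-0=-3, -3-4=-7
a = 0: 0--4=4, 0--3=3, 0-0=0, 0-4=-4
a = 4: 4--4=8, 4--3=7, 4-0=4, 4-4=0
Collecting distinct values (and noting 0 appears from a-a):
A - A = {-8, -7, -4, -3, -1, 0, 1, 3, 4, 7, 8}
|A - A| = 11

A - A = {-8, -7, -4, -3, -1, 0, 1, 3, 4, 7, 8}


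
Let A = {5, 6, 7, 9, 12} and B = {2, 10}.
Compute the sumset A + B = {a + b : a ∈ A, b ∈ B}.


A + B = {a + b : a ∈ A, b ∈ B}.
Enumerate all |A|·|B| = 5·2 = 10 pairs (a, b) and collect distinct sums.
a = 5: 5+2=7, 5+10=15
a = 6: 6+2=8, 6+10=16
a = 7: 7+2=9, 7+10=17
a = 9: 9+2=11, 9+10=19
a = 12: 12+2=14, 12+10=22
Collecting distinct sums: A + B = {7, 8, 9, 11, 14, 15, 16, 17, 19, 22}
|A + B| = 10

A + B = {7, 8, 9, 11, 14, 15, 16, 17, 19, 22}


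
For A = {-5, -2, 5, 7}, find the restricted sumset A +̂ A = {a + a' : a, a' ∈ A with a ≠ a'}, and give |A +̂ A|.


Restricted sumset: A +̂ A = {a + a' : a ∈ A, a' ∈ A, a ≠ a'}.
Equivalently, take A + A and drop any sum 2a that is achievable ONLY as a + a for a ∈ A (i.e. sums representable only with equal summands).
Enumerate pairs (a, a') with a < a' (symmetric, so each unordered pair gives one sum; this covers all a ≠ a'):
  -5 + -2 = -7
  -5 + 5 = 0
  -5 + 7 = 2
  -2 + 5 = 3
  -2 + 7 = 5
  5 + 7 = 12
Collected distinct sums: {-7, 0, 2, 3, 5, 12}
|A +̂ A| = 6
(Reference bound: |A +̂ A| ≥ 2|A| - 3 for |A| ≥ 2, with |A| = 4 giving ≥ 5.)

|A +̂ A| = 6


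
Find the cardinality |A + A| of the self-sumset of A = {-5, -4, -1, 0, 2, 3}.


A + A = {a + a' : a, a' ∈ A}; |A| = 6.
General bounds: 2|A| - 1 ≤ |A + A| ≤ |A|(|A|+1)/2, i.e. 11 ≤ |A + A| ≤ 21.
Lower bound 2|A|-1 is attained iff A is an arithmetic progression.
Enumerate sums a + a' for a ≤ a' (symmetric, so this suffices):
a = -5: -5+-5=-10, -5+-4=-9, -5+-1=-6, -5+0=-5, -5+2=-3, -5+3=-2
a = -4: -4+-4=-8, -4+-1=-5, -4+0=-4, -4+2=-2, -4+3=-1
a = -1: -1+-1=-2, -1+0=-1, -1+2=1, -1+3=2
a = 0: 0+0=0, 0+2=2, 0+3=3
a = 2: 2+2=4, 2+3=5
a = 3: 3+3=6
Distinct sums: {-10, -9, -8, -6, -5, -4, -3, -2, -1, 0, 1, 2, 3, 4, 5, 6}
|A + A| = 16

|A + A| = 16


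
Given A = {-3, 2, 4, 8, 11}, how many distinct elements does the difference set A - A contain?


A - A = {a - a' : a, a' ∈ A}; |A| = 5.
Bounds: 2|A|-1 ≤ |A - A| ≤ |A|² - |A| + 1, i.e. 9 ≤ |A - A| ≤ 21.
Note: 0 ∈ A - A always (from a - a). The set is symmetric: if d ∈ A - A then -d ∈ A - A.
Enumerate nonzero differences d = a - a' with a > a' (then include -d):
Positive differences: {2, 3, 4, 5, 6, 7, 9, 11, 14}
Full difference set: {0} ∪ (positive diffs) ∪ (negative diffs).
|A - A| = 1 + 2·9 = 19 (matches direct enumeration: 19).

|A - A| = 19


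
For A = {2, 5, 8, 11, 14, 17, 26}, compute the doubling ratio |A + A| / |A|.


|A| = 7.
Compute A + A by enumerating all 49 pairs.
A + A = {4, 7, 10, 13, 16, 19, 22, 25, 28, 31, 34, 37, 40, 43, 52}, so |A + A| = 15.
K = |A + A| / |A| = 15/7 (already in lowest terms) ≈ 2.1429.
Reference: AP of size 7 gives K = 13/7 ≈ 1.8571; a fully generic set of size 7 gives K ≈ 4.0000.

|A| = 7, |A + A| = 15, K = 15/7.


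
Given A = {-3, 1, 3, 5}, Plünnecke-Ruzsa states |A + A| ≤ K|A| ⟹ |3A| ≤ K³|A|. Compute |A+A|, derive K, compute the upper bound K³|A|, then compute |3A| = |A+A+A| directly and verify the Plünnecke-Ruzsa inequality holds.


|A| = 4.
Step 1: Compute A + A by enumerating all 16 pairs.
A + A = {-6, -2, 0, 2, 4, 6, 8, 10}, so |A + A| = 8.
Step 2: Doubling constant K = |A + A|/|A| = 8/4 = 8/4 ≈ 2.0000.
Step 3: Plünnecke-Ruzsa gives |3A| ≤ K³·|A| = (2.0000)³ · 4 ≈ 32.0000.
Step 4: Compute 3A = A + A + A directly by enumerating all triples (a,b,c) ∈ A³; |3A| = 12.
Step 5: Check 12 ≤ 32.0000? Yes ✓.

K = 8/4, Plünnecke-Ruzsa bound K³|A| ≈ 32.0000, |3A| = 12, inequality holds.


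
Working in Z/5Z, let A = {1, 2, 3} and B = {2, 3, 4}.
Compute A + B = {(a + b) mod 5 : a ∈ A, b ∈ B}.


Work in Z/5Z: reduce every sum a + b modulo 5.
Enumerate all 9 pairs:
a = 1: 1+2=3, 1+3=4, 1+4=0
a = 2: 2+2=4, 2+3=0, 2+4=1
a = 3: 3+2=0, 3+3=1, 3+4=2
Distinct residues collected: {0, 1, 2, 3, 4}
|A + B| = 5 (out of 5 total residues).

A + B = {0, 1, 2, 3, 4}


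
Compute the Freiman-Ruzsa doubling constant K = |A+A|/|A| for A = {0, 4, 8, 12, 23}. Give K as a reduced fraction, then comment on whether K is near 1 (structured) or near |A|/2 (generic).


|A| = 5.
Compute A + A by enumerating all 25 pairs.
A + A = {0, 4, 8, 12, 16, 20, 23, 24, 27, 31, 35, 46}, so |A + A| = 12.
K = |A + A| / |A| = 12/5 (already in lowest terms) ≈ 2.4000.
Reference: AP of size 5 gives K = 9/5 ≈ 1.8000; a fully generic set of size 5 gives K ≈ 3.0000.

|A| = 5, |A + A| = 12, K = 12/5.


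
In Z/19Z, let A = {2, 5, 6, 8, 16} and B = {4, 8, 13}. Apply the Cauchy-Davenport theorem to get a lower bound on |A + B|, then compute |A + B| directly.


Cauchy-Davenport: |A + B| ≥ min(p, |A| + |B| - 1) for A, B nonempty in Z/pZ.
|A| = 5, |B| = 3, p = 19.
CD lower bound = min(19, 5 + 3 - 1) = min(19, 7) = 7.
Compute A + B mod 19 directly:
a = 2: 2+4=6, 2+8=10, 2+13=15
a = 5: 5+4=9, 5+8=13, 5+13=18
a = 6: 6+4=10, 6+8=14, 6+13=0
a = 8: 8+4=12, 8+8=16, 8+13=2
a = 16: 16+4=1, 16+8=5, 16+13=10
A + B = {0, 1, 2, 5, 6, 9, 10, 12, 13, 14, 15, 16, 18}, so |A + B| = 13.
Verify: 13 ≥ 7? Yes ✓.

CD lower bound = 7, actual |A + B| = 13.


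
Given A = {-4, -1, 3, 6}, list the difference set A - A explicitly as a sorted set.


A - A = {a - a' : a, a' ∈ A}.
Compute a - a' for each ordered pair (a, a'):
a = -4: -4--4=0, -4--1=-3, -4-3=-7, -4-6=-10
a = -1: -1--4=3, -1--1=0, -1-3=-4, -1-6=-7
a = 3: 3--4=7, 3--1=4, 3-3=0, 3-6=-3
a = 6: 6--4=10, 6--1=7, 6-3=3, 6-6=0
Collecting distinct values (and noting 0 appears from a-a):
A - A = {-10, -7, -4, -3, 0, 3, 4, 7, 10}
|A - A| = 9

A - A = {-10, -7, -4, -3, 0, 3, 4, 7, 10}


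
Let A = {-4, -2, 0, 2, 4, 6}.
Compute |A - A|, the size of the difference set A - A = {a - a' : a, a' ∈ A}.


A - A = {a - a' : a, a' ∈ A}; |A| = 6.
Bounds: 2|A|-1 ≤ |A - A| ≤ |A|² - |A| + 1, i.e. 11 ≤ |A - A| ≤ 31.
Note: 0 ∈ A - A always (from a - a). The set is symmetric: if d ∈ A - A then -d ∈ A - A.
Enumerate nonzero differences d = a - a' with a > a' (then include -d):
Positive differences: {2, 4, 6, 8, 10}
Full difference set: {0} ∪ (positive diffs) ∪ (negative diffs).
|A - A| = 1 + 2·5 = 11 (matches direct enumeration: 11).

|A - A| = 11


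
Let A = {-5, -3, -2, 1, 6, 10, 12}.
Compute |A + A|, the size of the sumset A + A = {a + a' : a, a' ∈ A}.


A + A = {a + a' : a, a' ∈ A}; |A| = 7.
General bounds: 2|A| - 1 ≤ |A + A| ≤ |A|(|A|+1)/2, i.e. 13 ≤ |A + A| ≤ 28.
Lower bound 2|A|-1 is attained iff A is an arithmetic progression.
Enumerate sums a + a' for a ≤ a' (symmetric, so this suffices):
a = -5: -5+-5=-10, -5+-3=-8, -5+-2=-7, -5+1=-4, -5+6=1, -5+10=5, -5+12=7
a = -3: -3+-3=-6, -3+-2=-5, -3+1=-2, -3+6=3, -3+10=7, -3+12=9
a = -2: -2+-2=-4, -2+1=-1, -2+6=4, -2+10=8, -2+12=10
a = 1: 1+1=2, 1+6=7, 1+10=11, 1+12=13
a = 6: 6+6=12, 6+10=16, 6+12=18
a = 10: 10+10=20, 10+12=22
a = 12: 12+12=24
Distinct sums: {-10, -8, -7, -6, -5, -4, -2, -1, 1, 2, 3, 4, 5, 7, 8, 9, 10, 11, 12, 13, 16, 18, 20, 22, 24}
|A + A| = 25

|A + A| = 25


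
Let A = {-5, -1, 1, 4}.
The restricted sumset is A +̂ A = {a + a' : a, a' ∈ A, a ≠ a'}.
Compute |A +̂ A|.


Restricted sumset: A +̂ A = {a + a' : a ∈ A, a' ∈ A, a ≠ a'}.
Equivalently, take A + A and drop any sum 2a that is achievable ONLY as a + a for a ∈ A (i.e. sums representable only with equal summands).
Enumerate pairs (a, a') with a < a' (symmetric, so each unordered pair gives one sum; this covers all a ≠ a'):
  -5 + -1 = -6
  -5 + 1 = -4
  -5 + 4 = -1
  -1 + 1 = 0
  -1 + 4 = 3
  1 + 4 = 5
Collected distinct sums: {-6, -4, -1, 0, 3, 5}
|A +̂ A| = 6
(Reference bound: |A +̂ A| ≥ 2|A| - 3 for |A| ≥ 2, with |A| = 4 giving ≥ 5.)

|A +̂ A| = 6


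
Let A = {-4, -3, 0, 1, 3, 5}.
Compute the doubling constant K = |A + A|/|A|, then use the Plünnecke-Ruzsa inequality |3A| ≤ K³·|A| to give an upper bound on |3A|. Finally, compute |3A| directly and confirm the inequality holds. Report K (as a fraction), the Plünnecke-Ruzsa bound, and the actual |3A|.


|A| = 6.
Step 1: Compute A + A by enumerating all 36 pairs.
A + A = {-8, -7, -6, -4, -3, -2, -1, 0, 1, 2, 3, 4, 5, 6, 8, 10}, so |A + A| = 16.
Step 2: Doubling constant K = |A + A|/|A| = 16/6 = 16/6 ≈ 2.6667.
Step 3: Plünnecke-Ruzsa gives |3A| ≤ K³·|A| = (2.6667)³ · 6 ≈ 113.7778.
Step 4: Compute 3A = A + A + A directly by enumerating all triples (a,b,c) ∈ A³; |3A| = 26.
Step 5: Check 26 ≤ 113.7778? Yes ✓.

K = 16/6, Plünnecke-Ruzsa bound K³|A| ≈ 113.7778, |3A| = 26, inequality holds.


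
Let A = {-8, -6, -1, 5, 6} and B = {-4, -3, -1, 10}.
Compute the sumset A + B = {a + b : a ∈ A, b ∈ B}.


A + B = {a + b : a ∈ A, b ∈ B}.
Enumerate all |A|·|B| = 5·4 = 20 pairs (a, b) and collect distinct sums.
a = -8: -8+-4=-12, -8+-3=-11, -8+-1=-9, -8+10=2
a = -6: -6+-4=-10, -6+-3=-9, -6+-1=-7, -6+10=4
a = -1: -1+-4=-5, -1+-3=-4, -1+-1=-2, -1+10=9
a = 5: 5+-4=1, 5+-3=2, 5+-1=4, 5+10=15
a = 6: 6+-4=2, 6+-3=3, 6+-1=5, 6+10=16
Collecting distinct sums: A + B = {-12, -11, -10, -9, -7, -5, -4, -2, 1, 2, 3, 4, 5, 9, 15, 16}
|A + B| = 16

A + B = {-12, -11, -10, -9, -7, -5, -4, -2, 1, 2, 3, 4, 5, 9, 15, 16}


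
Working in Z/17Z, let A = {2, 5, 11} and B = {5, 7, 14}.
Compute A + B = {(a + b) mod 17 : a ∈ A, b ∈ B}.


Work in Z/17Z: reduce every sum a + b modulo 17.
Enumerate all 9 pairs:
a = 2: 2+5=7, 2+7=9, 2+14=16
a = 5: 5+5=10, 5+7=12, 5+14=2
a = 11: 11+5=16, 11+7=1, 11+14=8
Distinct residues collected: {1, 2, 7, 8, 9, 10, 12, 16}
|A + B| = 8 (out of 17 total residues).

A + B = {1, 2, 7, 8, 9, 10, 12, 16}


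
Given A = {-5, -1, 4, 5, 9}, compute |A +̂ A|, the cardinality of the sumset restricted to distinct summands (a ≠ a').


Restricted sumset: A +̂ A = {a + a' : a ∈ A, a' ∈ A, a ≠ a'}.
Equivalently, take A + A and drop any sum 2a that is achievable ONLY as a + a for a ∈ A (i.e. sums representable only with equal summands).
Enumerate pairs (a, a') with a < a' (symmetric, so each unordered pair gives one sum; this covers all a ≠ a'):
  -5 + -1 = -6
  -5 + 4 = -1
  -5 + 5 = 0
  -5 + 9 = 4
  -1 + 4 = 3
  -1 + 5 = 4
  -1 + 9 = 8
  4 + 5 = 9
  4 + 9 = 13
  5 + 9 = 14
Collected distinct sums: {-6, -1, 0, 3, 4, 8, 9, 13, 14}
|A +̂ A| = 9
(Reference bound: |A +̂ A| ≥ 2|A| - 3 for |A| ≥ 2, with |A| = 5 giving ≥ 7.)

|A +̂ A| = 9


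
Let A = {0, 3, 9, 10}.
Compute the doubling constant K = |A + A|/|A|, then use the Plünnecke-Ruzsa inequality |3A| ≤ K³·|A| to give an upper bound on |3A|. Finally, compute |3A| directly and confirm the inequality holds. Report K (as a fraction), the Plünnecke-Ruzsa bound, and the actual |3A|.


|A| = 4.
Step 1: Compute A + A by enumerating all 16 pairs.
A + A = {0, 3, 6, 9, 10, 12, 13, 18, 19, 20}, so |A + A| = 10.
Step 2: Doubling constant K = |A + A|/|A| = 10/4 = 10/4 ≈ 2.5000.
Step 3: Plünnecke-Ruzsa gives |3A| ≤ K³·|A| = (2.5000)³ · 4 ≈ 62.5000.
Step 4: Compute 3A = A + A + A directly by enumerating all triples (a,b,c) ∈ A³; |3A| = 19.
Step 5: Check 19 ≤ 62.5000? Yes ✓.

K = 10/4, Plünnecke-Ruzsa bound K³|A| ≈ 62.5000, |3A| = 19, inequality holds.


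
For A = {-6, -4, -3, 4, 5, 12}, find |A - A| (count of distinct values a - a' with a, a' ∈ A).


A - A = {a - a' : a, a' ∈ A}; |A| = 6.
Bounds: 2|A|-1 ≤ |A - A| ≤ |A|² - |A| + 1, i.e. 11 ≤ |A - A| ≤ 31.
Note: 0 ∈ A - A always (from a - a). The set is symmetric: if d ∈ A - A then -d ∈ A - A.
Enumerate nonzero differences d = a - a' with a > a' (then include -d):
Positive differences: {1, 2, 3, 7, 8, 9, 10, 11, 15, 16, 18}
Full difference set: {0} ∪ (positive diffs) ∪ (negative diffs).
|A - A| = 1 + 2·11 = 23 (matches direct enumeration: 23).

|A - A| = 23


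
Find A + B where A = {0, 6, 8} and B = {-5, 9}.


A + B = {a + b : a ∈ A, b ∈ B}.
Enumerate all |A|·|B| = 3·2 = 6 pairs (a, b) and collect distinct sums.
a = 0: 0+-5=-5, 0+9=9
a = 6: 6+-5=1, 6+9=15
a = 8: 8+-5=3, 8+9=17
Collecting distinct sums: A + B = {-5, 1, 3, 9, 15, 17}
|A + B| = 6

A + B = {-5, 1, 3, 9, 15, 17}


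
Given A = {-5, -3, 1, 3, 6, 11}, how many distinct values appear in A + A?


A + A = {a + a' : a, a' ∈ A}; |A| = 6.
General bounds: 2|A| - 1 ≤ |A + A| ≤ |A|(|A|+1)/2, i.e. 11 ≤ |A + A| ≤ 21.
Lower bound 2|A|-1 is attained iff A is an arithmetic progression.
Enumerate sums a + a' for a ≤ a' (symmetric, so this suffices):
a = -5: -5+-5=-10, -5+-3=-8, -5+1=-4, -5+3=-2, -5+6=1, -5+11=6
a = -3: -3+-3=-6, -3+1=-2, -3+3=0, -3+6=3, -3+11=8
a = 1: 1+1=2, 1+3=4, 1+6=7, 1+11=12
a = 3: 3+3=6, 3+6=9, 3+11=14
a = 6: 6+6=12, 6+11=17
a = 11: 11+11=22
Distinct sums: {-10, -8, -6, -4, -2, 0, 1, 2, 3, 4, 6, 7, 8, 9, 12, 14, 17, 22}
|A + A| = 18

|A + A| = 18


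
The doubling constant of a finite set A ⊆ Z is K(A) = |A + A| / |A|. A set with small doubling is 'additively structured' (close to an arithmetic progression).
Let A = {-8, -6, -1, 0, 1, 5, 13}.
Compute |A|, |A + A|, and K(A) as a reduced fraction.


|A| = 7.
Compute A + A by enumerating all 49 pairs.
A + A = {-16, -14, -12, -9, -8, -7, -6, -5, -3, -2, -1, 0, 1, 2, 4, 5, 6, 7, 10, 12, 13, 14, 18, 26}, so |A + A| = 24.
K = |A + A| / |A| = 24/7 (already in lowest terms) ≈ 3.4286.
Reference: AP of size 7 gives K = 13/7 ≈ 1.8571; a fully generic set of size 7 gives K ≈ 4.0000.

|A| = 7, |A + A| = 24, K = 24/7.


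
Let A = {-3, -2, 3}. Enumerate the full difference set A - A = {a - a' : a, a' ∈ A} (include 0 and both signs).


A - A = {a - a' : a, a' ∈ A}.
Compute a - a' for each ordered pair (a, a'):
a = -3: -3--3=0, -3--2=-1, -3-3=-6
a = -2: -2--3=1, -2--2=0, -2-3=-5
a = 3: 3--3=6, 3--2=5, 3-3=0
Collecting distinct values (and noting 0 appears from a-a):
A - A = {-6, -5, -1, 0, 1, 5, 6}
|A - A| = 7

A - A = {-6, -5, -1, 0, 1, 5, 6}


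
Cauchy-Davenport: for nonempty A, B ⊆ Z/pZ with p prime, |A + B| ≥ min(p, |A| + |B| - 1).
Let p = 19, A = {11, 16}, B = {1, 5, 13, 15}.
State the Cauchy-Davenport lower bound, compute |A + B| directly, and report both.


Cauchy-Davenport: |A + B| ≥ min(p, |A| + |B| - 1) for A, B nonempty in Z/pZ.
|A| = 2, |B| = 4, p = 19.
CD lower bound = min(19, 2 + 4 - 1) = min(19, 5) = 5.
Compute A + B mod 19 directly:
a = 11: 11+1=12, 11+5=16, 11+13=5, 11+15=7
a = 16: 16+1=17, 16+5=2, 16+13=10, 16+15=12
A + B = {2, 5, 7, 10, 12, 16, 17}, so |A + B| = 7.
Verify: 7 ≥ 5? Yes ✓.

CD lower bound = 5, actual |A + B| = 7.


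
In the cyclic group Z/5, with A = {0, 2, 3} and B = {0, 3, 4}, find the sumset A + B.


Work in Z/5Z: reduce every sum a + b modulo 5.
Enumerate all 9 pairs:
a = 0: 0+0=0, 0+3=3, 0+4=4
a = 2: 2+0=2, 2+3=0, 2+4=1
a = 3: 3+0=3, 3+3=1, 3+4=2
Distinct residues collected: {0, 1, 2, 3, 4}
|A + B| = 5 (out of 5 total residues).

A + B = {0, 1, 2, 3, 4}


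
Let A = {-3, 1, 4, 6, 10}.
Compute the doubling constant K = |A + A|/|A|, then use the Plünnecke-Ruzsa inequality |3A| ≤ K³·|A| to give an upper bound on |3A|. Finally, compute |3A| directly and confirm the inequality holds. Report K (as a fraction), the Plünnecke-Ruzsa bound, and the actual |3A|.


|A| = 5.
Step 1: Compute A + A by enumerating all 25 pairs.
A + A = {-6, -2, 1, 2, 3, 5, 7, 8, 10, 11, 12, 14, 16, 20}, so |A + A| = 14.
Step 2: Doubling constant K = |A + A|/|A| = 14/5 = 14/5 ≈ 2.8000.
Step 3: Plünnecke-Ruzsa gives |3A| ≤ K³·|A| = (2.8000)³ · 5 ≈ 109.7600.
Step 4: Compute 3A = A + A + A directly by enumerating all triples (a,b,c) ∈ A³; |3A| = 27.
Step 5: Check 27 ≤ 109.7600? Yes ✓.

K = 14/5, Plünnecke-Ruzsa bound K³|A| ≈ 109.7600, |3A| = 27, inequality holds.


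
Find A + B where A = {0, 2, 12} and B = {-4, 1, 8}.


A + B = {a + b : a ∈ A, b ∈ B}.
Enumerate all |A|·|B| = 3·3 = 9 pairs (a, b) and collect distinct sums.
a = 0: 0+-4=-4, 0+1=1, 0+8=8
a = 2: 2+-4=-2, 2+1=3, 2+8=10
a = 12: 12+-4=8, 12+1=13, 12+8=20
Collecting distinct sums: A + B = {-4, -2, 1, 3, 8, 10, 13, 20}
|A + B| = 8

A + B = {-4, -2, 1, 3, 8, 10, 13, 20}


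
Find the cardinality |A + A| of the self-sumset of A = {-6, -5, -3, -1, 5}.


A + A = {a + a' : a, a' ∈ A}; |A| = 5.
General bounds: 2|A| - 1 ≤ |A + A| ≤ |A|(|A|+1)/2, i.e. 9 ≤ |A + A| ≤ 15.
Lower bound 2|A|-1 is attained iff A is an arithmetic progression.
Enumerate sums a + a' for a ≤ a' (symmetric, so this suffices):
a = -6: -6+-6=-12, -6+-5=-11, -6+-3=-9, -6+-1=-7, -6+5=-1
a = -5: -5+-5=-10, -5+-3=-8, -5+-1=-6, -5+5=0
a = -3: -3+-3=-6, -3+-1=-4, -3+5=2
a = -1: -1+-1=-2, -1+5=4
a = 5: 5+5=10
Distinct sums: {-12, -11, -10, -9, -8, -7, -6, -4, -2, -1, 0, 2, 4, 10}
|A + A| = 14

|A + A| = 14


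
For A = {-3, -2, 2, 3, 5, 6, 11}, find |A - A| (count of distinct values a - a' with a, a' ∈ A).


A - A = {a - a' : a, a' ∈ A}; |A| = 7.
Bounds: 2|A|-1 ≤ |A - A| ≤ |A|² - |A| + 1, i.e. 13 ≤ |A - A| ≤ 43.
Note: 0 ∈ A - A always (from a - a). The set is symmetric: if d ∈ A - A then -d ∈ A - A.
Enumerate nonzero differences d = a - a' with a > a' (then include -d):
Positive differences: {1, 2, 3, 4, 5, 6, 7, 8, 9, 13, 14}
Full difference set: {0} ∪ (positive diffs) ∪ (negative diffs).
|A - A| = 1 + 2·11 = 23 (matches direct enumeration: 23).

|A - A| = 23


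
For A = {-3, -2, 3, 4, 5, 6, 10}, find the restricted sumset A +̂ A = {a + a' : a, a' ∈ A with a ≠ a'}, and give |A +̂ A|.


Restricted sumset: A +̂ A = {a + a' : a ∈ A, a' ∈ A, a ≠ a'}.
Equivalently, take A + A and drop any sum 2a that is achievable ONLY as a + a for a ∈ A (i.e. sums representable only with equal summands).
Enumerate pairs (a, a') with a < a' (symmetric, so each unordered pair gives one sum; this covers all a ≠ a'):
  -3 + -2 = -5
  -3 + 3 = 0
  -3 + 4 = 1
  -3 + 5 = 2
  -3 + 6 = 3
  -3 + 10 = 7
  -2 + 3 = 1
  -2 + 4 = 2
  -2 + 5 = 3
  -2 + 6 = 4
  -2 + 10 = 8
  3 + 4 = 7
  3 + 5 = 8
  3 + 6 = 9
  3 + 10 = 13
  4 + 5 = 9
  4 + 6 = 10
  4 + 10 = 14
  5 + 6 = 11
  5 + 10 = 15
  6 + 10 = 16
Collected distinct sums: {-5, 0, 1, 2, 3, 4, 7, 8, 9, 10, 11, 13, 14, 15, 16}
|A +̂ A| = 15
(Reference bound: |A +̂ A| ≥ 2|A| - 3 for |A| ≥ 2, with |A| = 7 giving ≥ 11.)

|A +̂ A| = 15


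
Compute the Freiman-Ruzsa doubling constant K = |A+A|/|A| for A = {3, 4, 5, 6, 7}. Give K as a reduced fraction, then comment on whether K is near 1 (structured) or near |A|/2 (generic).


|A| = 5.
Compute A + A by enumerating all 25 pairs.
A + A = {6, 7, 8, 9, 10, 11, 12, 13, 14}, so |A + A| = 9.
K = |A + A| / |A| = 9/5 (already in lowest terms) ≈ 1.8000.
Reference: AP of size 5 gives K = 9/5 ≈ 1.8000; a fully generic set of size 5 gives K ≈ 3.0000.

|A| = 5, |A + A| = 9, K = 9/5.


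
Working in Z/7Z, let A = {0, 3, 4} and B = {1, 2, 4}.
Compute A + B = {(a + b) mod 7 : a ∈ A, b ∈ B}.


Work in Z/7Z: reduce every sum a + b modulo 7.
Enumerate all 9 pairs:
a = 0: 0+1=1, 0+2=2, 0+4=4
a = 3: 3+1=4, 3+2=5, 3+4=0
a = 4: 4+1=5, 4+2=6, 4+4=1
Distinct residues collected: {0, 1, 2, 4, 5, 6}
|A + B| = 6 (out of 7 total residues).

A + B = {0, 1, 2, 4, 5, 6}


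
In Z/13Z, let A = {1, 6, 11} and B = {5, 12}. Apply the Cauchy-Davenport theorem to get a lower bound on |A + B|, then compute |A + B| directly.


Cauchy-Davenport: |A + B| ≥ min(p, |A| + |B| - 1) for A, B nonempty in Z/pZ.
|A| = 3, |B| = 2, p = 13.
CD lower bound = min(13, 3 + 2 - 1) = min(13, 4) = 4.
Compute A + B mod 13 directly:
a = 1: 1+5=6, 1+12=0
a = 6: 6+5=11, 6+12=5
a = 11: 11+5=3, 11+12=10
A + B = {0, 3, 5, 6, 10, 11}, so |A + B| = 6.
Verify: 6 ≥ 4? Yes ✓.

CD lower bound = 4, actual |A + B| = 6.


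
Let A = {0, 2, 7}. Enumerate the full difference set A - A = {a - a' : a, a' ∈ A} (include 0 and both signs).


A - A = {a - a' : a, a' ∈ A}.
Compute a - a' for each ordered pair (a, a'):
a = 0: 0-0=0, 0-2=-2, 0-7=-7
a = 2: 2-0=2, 2-2=0, 2-7=-5
a = 7: 7-0=7, 7-2=5, 7-7=0
Collecting distinct values (and noting 0 appears from a-a):
A - A = {-7, -5, -2, 0, 2, 5, 7}
|A - A| = 7

A - A = {-7, -5, -2, 0, 2, 5, 7}


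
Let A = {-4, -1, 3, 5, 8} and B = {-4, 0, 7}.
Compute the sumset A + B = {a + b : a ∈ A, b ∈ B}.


A + B = {a + b : a ∈ A, b ∈ B}.
Enumerate all |A|·|B| = 5·3 = 15 pairs (a, b) and collect distinct sums.
a = -4: -4+-4=-8, -4+0=-4, -4+7=3
a = -1: -1+-4=-5, -1+0=-1, -1+7=6
a = 3: 3+-4=-1, 3+0=3, 3+7=10
a = 5: 5+-4=1, 5+0=5, 5+7=12
a = 8: 8+-4=4, 8+0=8, 8+7=15
Collecting distinct sums: A + B = {-8, -5, -4, -1, 1, 3, 4, 5, 6, 8, 10, 12, 15}
|A + B| = 13

A + B = {-8, -5, -4, -1, 1, 3, 4, 5, 6, 8, 10, 12, 15}


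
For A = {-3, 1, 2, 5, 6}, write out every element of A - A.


A - A = {a - a' : a, a' ∈ A}.
Compute a - a' for each ordered pair (a, a'):
a = -3: -3--3=0, -3-1=-4, -3-2=-5, -3-5=-8, -3-6=-9
a = 1: 1--3=4, 1-1=0, 1-2=-1, 1-5=-4, 1-6=-5
a = 2: 2--3=5, 2-1=1, 2-2=0, 2-5=-3, 2-6=-4
a = 5: 5--3=8, 5-1=4, 5-2=3, 5-5=0, 5-6=-1
a = 6: 6--3=9, 6-1=5, 6-2=4, 6-5=1, 6-6=0
Collecting distinct values (and noting 0 appears from a-a):
A - A = {-9, -8, -5, -4, -3, -1, 0, 1, 3, 4, 5, 8, 9}
|A - A| = 13

A - A = {-9, -8, -5, -4, -3, -1, 0, 1, 3, 4, 5, 8, 9}


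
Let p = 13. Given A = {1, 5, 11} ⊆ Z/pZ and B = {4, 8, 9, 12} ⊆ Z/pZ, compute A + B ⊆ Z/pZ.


Work in Z/13Z: reduce every sum a + b modulo 13.
Enumerate all 12 pairs:
a = 1: 1+4=5, 1+8=9, 1+9=10, 1+12=0
a = 5: 5+4=9, 5+8=0, 5+9=1, 5+12=4
a = 11: 11+4=2, 11+8=6, 11+9=7, 11+12=10
Distinct residues collected: {0, 1, 2, 4, 5, 6, 7, 9, 10}
|A + B| = 9 (out of 13 total residues).

A + B = {0, 1, 2, 4, 5, 6, 7, 9, 10}


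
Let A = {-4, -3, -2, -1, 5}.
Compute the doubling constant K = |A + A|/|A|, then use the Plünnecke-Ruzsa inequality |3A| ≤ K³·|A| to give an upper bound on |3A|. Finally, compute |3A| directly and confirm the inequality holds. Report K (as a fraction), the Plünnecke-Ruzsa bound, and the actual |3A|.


|A| = 5.
Step 1: Compute A + A by enumerating all 25 pairs.
A + A = {-8, -7, -6, -5, -4, -3, -2, 1, 2, 3, 4, 10}, so |A + A| = 12.
Step 2: Doubling constant K = |A + A|/|A| = 12/5 = 12/5 ≈ 2.4000.
Step 3: Plünnecke-Ruzsa gives |3A| ≤ K³·|A| = (2.4000)³ · 5 ≈ 69.1200.
Step 4: Compute 3A = A + A + A directly by enumerating all triples (a,b,c) ∈ A³; |3A| = 21.
Step 5: Check 21 ≤ 69.1200? Yes ✓.

K = 12/5, Plünnecke-Ruzsa bound K³|A| ≈ 69.1200, |3A| = 21, inequality holds.


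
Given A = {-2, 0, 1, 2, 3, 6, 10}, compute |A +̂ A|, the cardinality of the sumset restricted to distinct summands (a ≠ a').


Restricted sumset: A +̂ A = {a + a' : a ∈ A, a' ∈ A, a ≠ a'}.
Equivalently, take A + A and drop any sum 2a that is achievable ONLY as a + a for a ∈ A (i.e. sums representable only with equal summands).
Enumerate pairs (a, a') with a < a' (symmetric, so each unordered pair gives one sum; this covers all a ≠ a'):
  -2 + 0 = -2
  -2 + 1 = -1
  -2 + 2 = 0
  -2 + 3 = 1
  -2 + 6 = 4
  -2 + 10 = 8
  0 + 1 = 1
  0 + 2 = 2
  0 + 3 = 3
  0 + 6 = 6
  0 + 10 = 10
  1 + 2 = 3
  1 + 3 = 4
  1 + 6 = 7
  1 + 10 = 11
  2 + 3 = 5
  2 + 6 = 8
  2 + 10 = 12
  3 + 6 = 9
  3 + 10 = 13
  6 + 10 = 16
Collected distinct sums: {-2, -1, 0, 1, 2, 3, 4, 5, 6, 7, 8, 9, 10, 11, 12, 13, 16}
|A +̂ A| = 17
(Reference bound: |A +̂ A| ≥ 2|A| - 3 for |A| ≥ 2, with |A| = 7 giving ≥ 11.)

|A +̂ A| = 17


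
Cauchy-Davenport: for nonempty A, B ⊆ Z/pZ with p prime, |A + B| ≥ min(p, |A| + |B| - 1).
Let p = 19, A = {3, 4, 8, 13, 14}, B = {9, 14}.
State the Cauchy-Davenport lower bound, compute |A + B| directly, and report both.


Cauchy-Davenport: |A + B| ≥ min(p, |A| + |B| - 1) for A, B nonempty in Z/pZ.
|A| = 5, |B| = 2, p = 19.
CD lower bound = min(19, 5 + 2 - 1) = min(19, 6) = 6.
Compute A + B mod 19 directly:
a = 3: 3+9=12, 3+14=17
a = 4: 4+9=13, 4+14=18
a = 8: 8+9=17, 8+14=3
a = 13: 13+9=3, 13+14=8
a = 14: 14+9=4, 14+14=9
A + B = {3, 4, 8, 9, 12, 13, 17, 18}, so |A + B| = 8.
Verify: 8 ≥ 6? Yes ✓.

CD lower bound = 6, actual |A + B| = 8.


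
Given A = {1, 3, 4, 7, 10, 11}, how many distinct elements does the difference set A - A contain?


A - A = {a - a' : a, a' ∈ A}; |A| = 6.
Bounds: 2|A|-1 ≤ |A - A| ≤ |A|² - |A| + 1, i.e. 11 ≤ |A - A| ≤ 31.
Note: 0 ∈ A - A always (from a - a). The set is symmetric: if d ∈ A - A then -d ∈ A - A.
Enumerate nonzero differences d = a - a' with a > a' (then include -d):
Positive differences: {1, 2, 3, 4, 6, 7, 8, 9, 10}
Full difference set: {0} ∪ (positive diffs) ∪ (negative diffs).
|A - A| = 1 + 2·9 = 19 (matches direct enumeration: 19).

|A - A| = 19


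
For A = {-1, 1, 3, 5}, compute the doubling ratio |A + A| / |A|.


|A| = 4.
Compute A + A by enumerating all 16 pairs.
A + A = {-2, 0, 2, 4, 6, 8, 10}, so |A + A| = 7.
K = |A + A| / |A| = 7/4 (already in lowest terms) ≈ 1.7500.
Reference: AP of size 4 gives K = 7/4 ≈ 1.7500; a fully generic set of size 4 gives K ≈ 2.5000.

|A| = 4, |A + A| = 7, K = 7/4.


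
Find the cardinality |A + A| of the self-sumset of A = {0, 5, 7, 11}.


A + A = {a + a' : a, a' ∈ A}; |A| = 4.
General bounds: 2|A| - 1 ≤ |A + A| ≤ |A|(|A|+1)/2, i.e. 7 ≤ |A + A| ≤ 10.
Lower bound 2|A|-1 is attained iff A is an arithmetic progression.
Enumerate sums a + a' for a ≤ a' (symmetric, so this suffices):
a = 0: 0+0=0, 0+5=5, 0+7=7, 0+11=11
a = 5: 5+5=10, 5+7=12, 5+11=16
a = 7: 7+7=14, 7+11=18
a = 11: 11+11=22
Distinct sums: {0, 5, 7, 10, 11, 12, 14, 16, 18, 22}
|A + A| = 10

|A + A| = 10


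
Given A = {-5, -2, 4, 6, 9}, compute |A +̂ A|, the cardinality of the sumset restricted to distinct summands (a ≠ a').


Restricted sumset: A +̂ A = {a + a' : a ∈ A, a' ∈ A, a ≠ a'}.
Equivalently, take A + A and drop any sum 2a that is achievable ONLY as a + a for a ∈ A (i.e. sums representable only with equal summands).
Enumerate pairs (a, a') with a < a' (symmetric, so each unordered pair gives one sum; this covers all a ≠ a'):
  -5 + -2 = -7
  -5 + 4 = -1
  -5 + 6 = 1
  -5 + 9 = 4
  -2 + 4 = 2
  -2 + 6 = 4
  -2 + 9 = 7
  4 + 6 = 10
  4 + 9 = 13
  6 + 9 = 15
Collected distinct sums: {-7, -1, 1, 2, 4, 7, 10, 13, 15}
|A +̂ A| = 9
(Reference bound: |A +̂ A| ≥ 2|A| - 3 for |A| ≥ 2, with |A| = 5 giving ≥ 7.)

|A +̂ A| = 9


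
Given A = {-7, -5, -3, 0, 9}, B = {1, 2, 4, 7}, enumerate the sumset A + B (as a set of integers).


A + B = {a + b : a ∈ A, b ∈ B}.
Enumerate all |A|·|B| = 5·4 = 20 pairs (a, b) and collect distinct sums.
a = -7: -7+1=-6, -7+2=-5, -7+4=-3, -7+7=0
a = -5: -5+1=-4, -5+2=-3, -5+4=-1, -5+7=2
a = -3: -3+1=-2, -3+2=-1, -3+4=1, -3+7=4
a = 0: 0+1=1, 0+2=2, 0+4=4, 0+7=7
a = 9: 9+1=10, 9+2=11, 9+4=13, 9+7=16
Collecting distinct sums: A + B = {-6, -5, -4, -3, -2, -1, 0, 1, 2, 4, 7, 10, 11, 13, 16}
|A + B| = 15

A + B = {-6, -5, -4, -3, -2, -1, 0, 1, 2, 4, 7, 10, 11, 13, 16}


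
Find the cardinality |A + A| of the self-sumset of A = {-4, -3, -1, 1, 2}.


A + A = {a + a' : a, a' ∈ A}; |A| = 5.
General bounds: 2|A| - 1 ≤ |A + A| ≤ |A|(|A|+1)/2, i.e. 9 ≤ |A + A| ≤ 15.
Lower bound 2|A|-1 is attained iff A is an arithmetic progression.
Enumerate sums a + a' for a ≤ a' (symmetric, so this suffices):
a = -4: -4+-4=-8, -4+-3=-7, -4+-1=-5, -4+1=-3, -4+2=-2
a = -3: -3+-3=-6, -3+-1=-4, -3+1=-2, -3+2=-1
a = -1: -1+-1=-2, -1+1=0, -1+2=1
a = 1: 1+1=2, 1+2=3
a = 2: 2+2=4
Distinct sums: {-8, -7, -6, -5, -4, -3, -2, -1, 0, 1, 2, 3, 4}
|A + A| = 13

|A + A| = 13


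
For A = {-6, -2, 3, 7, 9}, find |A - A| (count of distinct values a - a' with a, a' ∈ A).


A - A = {a - a' : a, a' ∈ A}; |A| = 5.
Bounds: 2|A|-1 ≤ |A - A| ≤ |A|² - |A| + 1, i.e. 9 ≤ |A - A| ≤ 21.
Note: 0 ∈ A - A always (from a - a). The set is symmetric: if d ∈ A - A then -d ∈ A - A.
Enumerate nonzero differences d = a - a' with a > a' (then include -d):
Positive differences: {2, 4, 5, 6, 9, 11, 13, 15}
Full difference set: {0} ∪ (positive diffs) ∪ (negative diffs).
|A - A| = 1 + 2·8 = 17 (matches direct enumeration: 17).

|A - A| = 17


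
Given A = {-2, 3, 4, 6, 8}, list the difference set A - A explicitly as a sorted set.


A - A = {a - a' : a, a' ∈ A}.
Compute a - a' for each ordered pair (a, a'):
a = -2: -2--2=0, -2-3=-5, -2-4=-6, -2-6=-8, -2-8=-10
a = 3: 3--2=5, 3-3=0, 3-4=-1, 3-6=-3, 3-8=-5
a = 4: 4--2=6, 4-3=1, 4-4=0, 4-6=-2, 4-8=-4
a = 6: 6--2=8, 6-3=3, 6-4=2, 6-6=0, 6-8=-2
a = 8: 8--2=10, 8-3=5, 8-4=4, 8-6=2, 8-8=0
Collecting distinct values (and noting 0 appears from a-a):
A - A = {-10, -8, -6, -5, -4, -3, -2, -1, 0, 1, 2, 3, 4, 5, 6, 8, 10}
|A - A| = 17

A - A = {-10, -8, -6, -5, -4, -3, -2, -1, 0, 1, 2, 3, 4, 5, 6, 8, 10}


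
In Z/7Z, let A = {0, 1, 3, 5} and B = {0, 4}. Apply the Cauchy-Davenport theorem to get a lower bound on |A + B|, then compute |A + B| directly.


Cauchy-Davenport: |A + B| ≥ min(p, |A| + |B| - 1) for A, B nonempty in Z/pZ.
|A| = 4, |B| = 2, p = 7.
CD lower bound = min(7, 4 + 2 - 1) = min(7, 5) = 5.
Compute A + B mod 7 directly:
a = 0: 0+0=0, 0+4=4
a = 1: 1+0=1, 1+4=5
a = 3: 3+0=3, 3+4=0
a = 5: 5+0=5, 5+4=2
A + B = {0, 1, 2, 3, 4, 5}, so |A + B| = 6.
Verify: 6 ≥ 5? Yes ✓.

CD lower bound = 5, actual |A + B| = 6.


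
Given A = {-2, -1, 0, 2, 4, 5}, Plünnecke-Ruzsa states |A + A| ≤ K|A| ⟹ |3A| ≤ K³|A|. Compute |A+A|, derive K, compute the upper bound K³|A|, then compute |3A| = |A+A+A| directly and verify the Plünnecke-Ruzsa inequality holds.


|A| = 6.
Step 1: Compute A + A by enumerating all 36 pairs.
A + A = {-4, -3, -2, -1, 0, 1, 2, 3, 4, 5, 6, 7, 8, 9, 10}, so |A + A| = 15.
Step 2: Doubling constant K = |A + A|/|A| = 15/6 = 15/6 ≈ 2.5000.
Step 3: Plünnecke-Ruzsa gives |3A| ≤ K³·|A| = (2.5000)³ · 6 ≈ 93.7500.
Step 4: Compute 3A = A + A + A directly by enumerating all triples (a,b,c) ∈ A³; |3A| = 22.
Step 5: Check 22 ≤ 93.7500? Yes ✓.

K = 15/6, Plünnecke-Ruzsa bound K³|A| ≈ 93.7500, |3A| = 22, inequality holds.


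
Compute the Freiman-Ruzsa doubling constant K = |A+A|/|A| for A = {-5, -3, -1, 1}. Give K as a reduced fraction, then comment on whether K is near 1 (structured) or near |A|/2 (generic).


|A| = 4.
Compute A + A by enumerating all 16 pairs.
A + A = {-10, -8, -6, -4, -2, 0, 2}, so |A + A| = 7.
K = |A + A| / |A| = 7/4 (already in lowest terms) ≈ 1.7500.
Reference: AP of size 4 gives K = 7/4 ≈ 1.7500; a fully generic set of size 4 gives K ≈ 2.5000.

|A| = 4, |A + A| = 7, K = 7/4.


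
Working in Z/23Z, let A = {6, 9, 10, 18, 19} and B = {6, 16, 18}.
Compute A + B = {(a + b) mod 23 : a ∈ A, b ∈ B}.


Work in Z/23Z: reduce every sum a + b modulo 23.
Enumerate all 15 pairs:
a = 6: 6+6=12, 6+16=22, 6+18=1
a = 9: 9+6=15, 9+16=2, 9+18=4
a = 10: 10+6=16, 10+16=3, 10+18=5
a = 18: 18+6=1, 18+16=11, 18+18=13
a = 19: 19+6=2, 19+16=12, 19+18=14
Distinct residues collected: {1, 2, 3, 4, 5, 11, 12, 13, 14, 15, 16, 22}
|A + B| = 12 (out of 23 total residues).

A + B = {1, 2, 3, 4, 5, 11, 12, 13, 14, 15, 16, 22}


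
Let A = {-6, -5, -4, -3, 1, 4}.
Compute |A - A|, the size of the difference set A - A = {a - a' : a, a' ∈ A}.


A - A = {a - a' : a, a' ∈ A}; |A| = 6.
Bounds: 2|A|-1 ≤ |A - A| ≤ |A|² - |A| + 1, i.e. 11 ≤ |A - A| ≤ 31.
Note: 0 ∈ A - A always (from a - a). The set is symmetric: if d ∈ A - A then -d ∈ A - A.
Enumerate nonzero differences d = a - a' with a > a' (then include -d):
Positive differences: {1, 2, 3, 4, 5, 6, 7, 8, 9, 10}
Full difference set: {0} ∪ (positive diffs) ∪ (negative diffs).
|A - A| = 1 + 2·10 = 21 (matches direct enumeration: 21).

|A - A| = 21


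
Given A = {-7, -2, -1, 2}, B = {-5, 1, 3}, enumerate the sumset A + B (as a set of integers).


A + B = {a + b : a ∈ A, b ∈ B}.
Enumerate all |A|·|B| = 4·3 = 12 pairs (a, b) and collect distinct sums.
a = -7: -7+-5=-12, -7+1=-6, -7+3=-4
a = -2: -2+-5=-7, -2+1=-1, -2+3=1
a = -1: -1+-5=-6, -1+1=0, -1+3=2
a = 2: 2+-5=-3, 2+1=3, 2+3=5
Collecting distinct sums: A + B = {-12, -7, -6, -4, -3, -1, 0, 1, 2, 3, 5}
|A + B| = 11

A + B = {-12, -7, -6, -4, -3, -1, 0, 1, 2, 3, 5}


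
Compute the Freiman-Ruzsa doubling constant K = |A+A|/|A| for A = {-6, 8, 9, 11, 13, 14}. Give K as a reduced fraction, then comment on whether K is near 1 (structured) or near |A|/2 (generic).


|A| = 6.
Compute A + A by enumerating all 36 pairs.
A + A = {-12, 2, 3, 5, 7, 8, 16, 17, 18, 19, 20, 21, 22, 23, 24, 25, 26, 27, 28}, so |A + A| = 19.
K = |A + A| / |A| = 19/6 (already in lowest terms) ≈ 3.1667.
Reference: AP of size 6 gives K = 11/6 ≈ 1.8333; a fully generic set of size 6 gives K ≈ 3.5000.

|A| = 6, |A + A| = 19, K = 19/6.


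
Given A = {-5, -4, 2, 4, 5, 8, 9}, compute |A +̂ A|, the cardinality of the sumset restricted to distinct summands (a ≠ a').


Restricted sumset: A +̂ A = {a + a' : a ∈ A, a' ∈ A, a ≠ a'}.
Equivalently, take A + A and drop any sum 2a that is achievable ONLY as a + a for a ∈ A (i.e. sums representable only with equal summands).
Enumerate pairs (a, a') with a < a' (symmetric, so each unordered pair gives one sum; this covers all a ≠ a'):
  -5 + -4 = -9
  -5 + 2 = -3
  -5 + 4 = -1
  -5 + 5 = 0
  -5 + 8 = 3
  -5 + 9 = 4
  -4 + 2 = -2
  -4 + 4 = 0
  -4 + 5 = 1
  -4 + 8 = 4
  -4 + 9 = 5
  2 + 4 = 6
  2 + 5 = 7
  2 + 8 = 10
  2 + 9 = 11
  4 + 5 = 9
  4 + 8 = 12
  4 + 9 = 13
  5 + 8 = 13
  5 + 9 = 14
  8 + 9 = 17
Collected distinct sums: {-9, -3, -2, -1, 0, 1, 3, 4, 5, 6, 7, 9, 10, 11, 12, 13, 14, 17}
|A +̂ A| = 18
(Reference bound: |A +̂ A| ≥ 2|A| - 3 for |A| ≥ 2, with |A| = 7 giving ≥ 11.)

|A +̂ A| = 18


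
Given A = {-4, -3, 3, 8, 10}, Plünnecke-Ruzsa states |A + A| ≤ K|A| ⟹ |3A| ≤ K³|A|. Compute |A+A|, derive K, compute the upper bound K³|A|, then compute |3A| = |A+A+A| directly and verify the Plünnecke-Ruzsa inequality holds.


|A| = 5.
Step 1: Compute A + A by enumerating all 25 pairs.
A + A = {-8, -7, -6, -1, 0, 4, 5, 6, 7, 11, 13, 16, 18, 20}, so |A + A| = 14.
Step 2: Doubling constant K = |A + A|/|A| = 14/5 = 14/5 ≈ 2.8000.
Step 3: Plünnecke-Ruzsa gives |3A| ≤ K³·|A| = (2.8000)³ · 5 ≈ 109.7600.
Step 4: Compute 3A = A + A + A directly by enumerating all triples (a,b,c) ∈ A³; |3A| = 29.
Step 5: Check 29 ≤ 109.7600? Yes ✓.

K = 14/5, Plünnecke-Ruzsa bound K³|A| ≈ 109.7600, |3A| = 29, inequality holds.


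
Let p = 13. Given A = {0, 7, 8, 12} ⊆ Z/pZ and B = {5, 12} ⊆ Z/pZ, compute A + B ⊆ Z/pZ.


Work in Z/13Z: reduce every sum a + b modulo 13.
Enumerate all 8 pairs:
a = 0: 0+5=5, 0+12=12
a = 7: 7+5=12, 7+12=6
a = 8: 8+5=0, 8+12=7
a = 12: 12+5=4, 12+12=11
Distinct residues collected: {0, 4, 5, 6, 7, 11, 12}
|A + B| = 7 (out of 13 total residues).

A + B = {0, 4, 5, 6, 7, 11, 12}


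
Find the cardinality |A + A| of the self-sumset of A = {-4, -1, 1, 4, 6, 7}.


A + A = {a + a' : a, a' ∈ A}; |A| = 6.
General bounds: 2|A| - 1 ≤ |A + A| ≤ |A|(|A|+1)/2, i.e. 11 ≤ |A + A| ≤ 21.
Lower bound 2|A|-1 is attained iff A is an arithmetic progression.
Enumerate sums a + a' for a ≤ a' (symmetric, so this suffices):
a = -4: -4+-4=-8, -4+-1=-5, -4+1=-3, -4+4=0, -4+6=2, -4+7=3
a = -1: -1+-1=-2, -1+1=0, -1+4=3, -1+6=5, -1+7=6
a = 1: 1+1=2, 1+4=5, 1+6=7, 1+7=8
a = 4: 4+4=8, 4+6=10, 4+7=11
a = 6: 6+6=12, 6+7=13
a = 7: 7+7=14
Distinct sums: {-8, -5, -3, -2, 0, 2, 3, 5, 6, 7, 8, 10, 11, 12, 13, 14}
|A + A| = 16

|A + A| = 16


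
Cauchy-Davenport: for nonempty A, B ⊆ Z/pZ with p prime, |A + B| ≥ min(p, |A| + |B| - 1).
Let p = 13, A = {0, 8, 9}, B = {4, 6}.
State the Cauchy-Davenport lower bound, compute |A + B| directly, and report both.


Cauchy-Davenport: |A + B| ≥ min(p, |A| + |B| - 1) for A, B nonempty in Z/pZ.
|A| = 3, |B| = 2, p = 13.
CD lower bound = min(13, 3 + 2 - 1) = min(13, 4) = 4.
Compute A + B mod 13 directly:
a = 0: 0+4=4, 0+6=6
a = 8: 8+4=12, 8+6=1
a = 9: 9+4=0, 9+6=2
A + B = {0, 1, 2, 4, 6, 12}, so |A + B| = 6.
Verify: 6 ≥ 4? Yes ✓.

CD lower bound = 4, actual |A + B| = 6.


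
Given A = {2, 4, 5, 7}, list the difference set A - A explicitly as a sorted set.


A - A = {a - a' : a, a' ∈ A}.
Compute a - a' for each ordered pair (a, a'):
a = 2: 2-2=0, 2-4=-2, 2-5=-3, 2-7=-5
a = 4: 4-2=2, 4-4=0, 4-5=-1, 4-7=-3
a = 5: 5-2=3, 5-4=1, 5-5=0, 5-7=-2
a = 7: 7-2=5, 7-4=3, 7-5=2, 7-7=0
Collecting distinct values (and noting 0 appears from a-a):
A - A = {-5, -3, -2, -1, 0, 1, 2, 3, 5}
|A - A| = 9

A - A = {-5, -3, -2, -1, 0, 1, 2, 3, 5}
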